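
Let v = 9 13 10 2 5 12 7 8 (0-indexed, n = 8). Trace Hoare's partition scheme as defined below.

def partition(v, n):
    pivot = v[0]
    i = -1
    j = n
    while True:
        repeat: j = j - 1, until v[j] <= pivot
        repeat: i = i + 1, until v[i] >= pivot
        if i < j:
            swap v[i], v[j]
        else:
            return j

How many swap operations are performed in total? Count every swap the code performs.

3

pivot=9
j stops at 7 (8), i stops at 0 (9); swap ⇒ 8 13 10 2 5 12 7 9
j stops at 6 (7), i stops at 1 (13); swap ⇒ 8 7 10 2 5 12 13 9
j stops at 4 (5), i stops at 2 (10); swap ⇒ 8 7 5 2 10 12 13 9
j stops at 3, i stops at 4; i≥j ⇒ return 3. v=8 7 5 2 10 12 13 9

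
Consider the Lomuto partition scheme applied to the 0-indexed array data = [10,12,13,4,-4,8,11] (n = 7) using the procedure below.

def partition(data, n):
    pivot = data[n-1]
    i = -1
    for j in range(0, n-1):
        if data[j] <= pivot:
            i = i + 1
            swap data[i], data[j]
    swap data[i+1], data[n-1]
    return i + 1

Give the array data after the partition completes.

pivot = data[6] = 11; i = -1
j=0: data[0]=10 ≤ 11 → i=0, swap data[0],data[0] (no change) → [10,12,13,4,-4,8,11]
j=1: data[1]=12 > 11 → no swap
j=2: data[2]=13 > 11 → no swap
j=3: data[3]=4 ≤ 11 → i=1, swap data[1],data[3] → [10,4,13,12,-4,8,11]
j=4: data[4]=-4 ≤ 11 → i=2, swap data[2],data[4] → [10,4,-4,12,13,8,11]
j=5: data[5]=8 ≤ 11 → i=3, swap data[3],data[5] → [10,4,-4,8,13,12,11]
final swap data[4],data[6] → [10,4,-4,8,11,12,13]; return 4

[10,4,-4,8,11,12,13]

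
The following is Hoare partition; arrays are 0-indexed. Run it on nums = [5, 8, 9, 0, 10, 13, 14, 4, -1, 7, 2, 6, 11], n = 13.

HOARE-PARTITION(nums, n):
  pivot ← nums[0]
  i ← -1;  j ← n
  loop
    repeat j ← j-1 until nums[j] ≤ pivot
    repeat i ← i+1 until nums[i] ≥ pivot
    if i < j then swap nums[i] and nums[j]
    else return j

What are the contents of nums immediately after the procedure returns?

[2, -1, 4, 0, 10, 13, 14, 9, 8, 7, 5, 6, 11]

pivot = nums[0] = 5; i = -1, j = 13
j→10 (nums[10]=2≤5), i→0 (nums[0]=5≥5); i<j, swap → [2, 8, 9, 0, 10, 13, 14, 4, -1, 7, 5, 6, 11]
j→8 (nums[8]=-1≤5), i→1 (nums[1]=8≥5); i<j, swap → [2, -1, 9, 0, 10, 13, 14, 4, 8, 7, 5, 6, 11]
j→7 (nums[7]=4≤5), i→2 (nums[2]=9≥5); i<j, swap → [2, -1, 4, 0, 10, 13, 14, 9, 8, 7, 5, 6, 11]
j→3, i→4; i≥j, return j=3. nums = [2, -1, 4, 0, 10, 13, 14, 9, 8, 7, 5, 6, 11]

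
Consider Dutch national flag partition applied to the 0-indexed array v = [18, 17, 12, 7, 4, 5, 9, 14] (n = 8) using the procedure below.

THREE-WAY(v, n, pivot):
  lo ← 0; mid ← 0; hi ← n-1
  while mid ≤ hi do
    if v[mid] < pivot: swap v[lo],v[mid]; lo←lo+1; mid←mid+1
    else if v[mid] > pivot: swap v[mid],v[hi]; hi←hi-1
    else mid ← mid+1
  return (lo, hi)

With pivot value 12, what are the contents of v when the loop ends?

[9, 5, 7, 4, 12, 17, 14, 18]

lo=0 mid=0 hi=7
18>12: swap(0,7), hi=6 ⇒ [14, 17, 12, 7, 4, 5, 9, 18]
14>12: swap(0,6), hi=5 ⇒ [9, 17, 12, 7, 4, 5, 14, 18]
9<12: swap(0,0), lo=1 mid=1 ⇒ [9, 17, 12, 7, 4, 5, 14, 18]
17>12: swap(1,5), hi=4 ⇒ [9, 5, 12, 7, 4, 17, 14, 18]
5<12: swap(1,1), lo=2 mid=2 ⇒ [9, 5, 12, 7, 4, 17, 14, 18]
12=12: mid=3
7<12: swap(2,3), lo=3 mid=4 ⇒ [9, 5, 7, 12, 4, 17, 14, 18]
4<12: swap(3,4), lo=4 mid=5 ⇒ [9, 5, 7, 4, 12, 17, 14, 18]
done. lo=4 hi=4; v=[9, 5, 7, 4, 12, 17, 14, 18]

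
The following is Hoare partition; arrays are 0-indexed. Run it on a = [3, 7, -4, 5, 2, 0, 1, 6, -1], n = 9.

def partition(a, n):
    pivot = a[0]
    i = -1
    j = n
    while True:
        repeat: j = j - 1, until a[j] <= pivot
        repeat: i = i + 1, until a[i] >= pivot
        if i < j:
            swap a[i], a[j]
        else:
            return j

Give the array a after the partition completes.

pivot = a[0] = 3; i = -1, j = 9
j→8 (a[8]=-1≤3), i→0 (a[0]=3≥3); i<j, swap → [-1, 7, -4, 5, 2, 0, 1, 6, 3]
j→6 (a[6]=1≤3), i→1 (a[1]=7≥3); i<j, swap → [-1, 1, -4, 5, 2, 0, 7, 6, 3]
j→5 (a[5]=0≤3), i→3 (a[3]=5≥3); i<j, swap → [-1, 1, -4, 0, 2, 5, 7, 6, 3]
j→4, i→5; i≥j, return j=4. a = [-1, 1, -4, 0, 2, 5, 7, 6, 3]

[-1, 1, -4, 0, 2, 5, 7, 6, 3]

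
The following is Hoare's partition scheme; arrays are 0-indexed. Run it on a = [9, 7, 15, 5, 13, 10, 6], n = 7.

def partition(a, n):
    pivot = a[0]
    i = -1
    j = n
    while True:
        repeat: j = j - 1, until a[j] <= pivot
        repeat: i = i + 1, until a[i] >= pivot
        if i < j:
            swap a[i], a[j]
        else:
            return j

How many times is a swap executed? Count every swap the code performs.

pivot = a[0] = 9; i = -1, j = 7
j→6 (a[6]=6≤9), i→0 (a[0]=9≥9); i<j, swap → [6, 7, 15, 5, 13, 10, 9]
j→3 (a[3]=5≤9), i→2 (a[2]=15≥9); i<j, swap → [6, 7, 5, 15, 13, 10, 9]
j→2, i→3; i≥j, return j=2. a = [6, 7, 5, 15, 13, 10, 9]

2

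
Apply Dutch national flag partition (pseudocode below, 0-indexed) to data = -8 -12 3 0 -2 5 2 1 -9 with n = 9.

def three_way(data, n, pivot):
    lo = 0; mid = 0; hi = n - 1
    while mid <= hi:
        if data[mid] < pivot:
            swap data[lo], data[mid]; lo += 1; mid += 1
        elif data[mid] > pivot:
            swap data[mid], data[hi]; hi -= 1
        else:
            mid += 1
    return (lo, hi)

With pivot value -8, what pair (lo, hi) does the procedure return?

(2, 2)

pivot = -8; lo=0, mid=0, hi=8
data[mid]=-8=-8: mid=1
data[mid]=-12<-8: swap data[0],data[1]; lo=1,mid=2 → -12 -8 3 0 -2 5 2 1 -9
data[mid]=3>-8: swap data[2],data[8]; hi=7 → -12 -8 -9 0 -2 5 2 1 3
data[mid]=-9<-8: swap data[1],data[2]; lo=2,mid=3 → -12 -9 -8 0 -2 5 2 1 3
data[mid]=0>-8: swap data[3],data[7]; hi=6 → -12 -9 -8 1 -2 5 2 0 3
data[mid]=1>-8: swap data[3],data[6]; hi=5 → -12 -9 -8 2 -2 5 1 0 3
data[mid]=2>-8: swap data[3],data[5]; hi=4 → -12 -9 -8 5 -2 2 1 0 3
data[mid]=5>-8: swap data[3],data[4]; hi=3 → -12 -9 -8 -2 5 2 1 0 3
data[mid]=-2>-8: swap data[3],data[3]; hi=2 → -12 -9 -8 -2 5 2 1 0 3
end: lo=2, hi=2; data = -12 -9 -8 -2 5 2 1 0 3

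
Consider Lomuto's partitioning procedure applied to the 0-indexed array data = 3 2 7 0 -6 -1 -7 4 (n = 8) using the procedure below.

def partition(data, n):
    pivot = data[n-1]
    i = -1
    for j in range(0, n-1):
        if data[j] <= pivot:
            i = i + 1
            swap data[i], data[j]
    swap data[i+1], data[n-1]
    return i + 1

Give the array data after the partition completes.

pivot=4, i=-1
j=0: 3≤4, i=0, swap(0,0) ⇒ 3 2 7 0 -6 -1 -7 4
j=1: 2≤4, i=1, swap(1,1) ⇒ 3 2 7 0 -6 -1 -7 4
j=2: 7>4, skip
j=3: 0≤4, i=2, swap(2,3) ⇒ 3 2 0 7 -6 -1 -7 4
j=4: -6≤4, i=3, swap(3,4) ⇒ 3 2 0 -6 7 -1 -7 4
j=5: -1≤4, i=4, swap(4,5) ⇒ 3 2 0 -6 -1 7 -7 4
j=6: -7≤4, i=5, swap(5,6) ⇒ 3 2 0 -6 -1 -7 7 4
swap(6,7) ⇒ 3 2 0 -6 -1 -7 4 7; return 6

3 2 0 -6 -1 -7 4 7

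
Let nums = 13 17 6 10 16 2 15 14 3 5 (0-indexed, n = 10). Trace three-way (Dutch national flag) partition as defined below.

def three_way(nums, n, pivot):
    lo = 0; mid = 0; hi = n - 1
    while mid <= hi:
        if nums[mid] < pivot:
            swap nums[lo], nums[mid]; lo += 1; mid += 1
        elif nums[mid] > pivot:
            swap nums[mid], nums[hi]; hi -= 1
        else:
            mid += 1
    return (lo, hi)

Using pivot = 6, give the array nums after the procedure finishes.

lo=0 mid=0 hi=9
13>6: swap(0,9), hi=8 ⇒ 5 17 6 10 16 2 15 14 3 13
5<6: swap(0,0), lo=1 mid=1 ⇒ 5 17 6 10 16 2 15 14 3 13
17>6: swap(1,8), hi=7 ⇒ 5 3 6 10 16 2 15 14 17 13
3<6: swap(1,1), lo=2 mid=2 ⇒ 5 3 6 10 16 2 15 14 17 13
6=6: mid=3
10>6: swap(3,7), hi=6 ⇒ 5 3 6 14 16 2 15 10 17 13
14>6: swap(3,6), hi=5 ⇒ 5 3 6 15 16 2 14 10 17 13
15>6: swap(3,5), hi=4 ⇒ 5 3 6 2 16 15 14 10 17 13
2<6: swap(2,3), lo=3 mid=4 ⇒ 5 3 2 6 16 15 14 10 17 13
16>6: swap(4,4), hi=3 ⇒ 5 3 2 6 16 15 14 10 17 13
done. lo=3 hi=3; nums=5 3 2 6 16 15 14 10 17 13

5 3 2 6 16 15 14 10 17 13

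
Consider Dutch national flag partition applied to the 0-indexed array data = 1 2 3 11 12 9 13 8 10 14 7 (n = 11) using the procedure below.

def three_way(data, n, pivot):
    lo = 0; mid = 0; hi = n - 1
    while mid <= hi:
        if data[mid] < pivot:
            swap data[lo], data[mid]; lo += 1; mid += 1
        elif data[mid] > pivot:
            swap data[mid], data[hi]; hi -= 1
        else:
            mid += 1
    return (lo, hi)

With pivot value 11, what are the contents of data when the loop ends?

1 2 3 7 9 10 8 11 14 13 12

lo=0 mid=0 hi=10
1<11: swap(0,0), lo=1 mid=1 ⇒ 1 2 3 11 12 9 13 8 10 14 7
2<11: swap(1,1), lo=2 mid=2 ⇒ 1 2 3 11 12 9 13 8 10 14 7
3<11: swap(2,2), lo=3 mid=3 ⇒ 1 2 3 11 12 9 13 8 10 14 7
11=11: mid=4
12>11: swap(4,10), hi=9 ⇒ 1 2 3 11 7 9 13 8 10 14 12
7<11: swap(3,4), lo=4 mid=5 ⇒ 1 2 3 7 11 9 13 8 10 14 12
9<11: swap(4,5), lo=5 mid=6 ⇒ 1 2 3 7 9 11 13 8 10 14 12
13>11: swap(6,9), hi=8 ⇒ 1 2 3 7 9 11 14 8 10 13 12
14>11: swap(6,8), hi=7 ⇒ 1 2 3 7 9 11 10 8 14 13 12
10<11: swap(5,6), lo=6 mid=7 ⇒ 1 2 3 7 9 10 11 8 14 13 12
8<11: swap(6,7), lo=7 mid=8 ⇒ 1 2 3 7 9 10 8 11 14 13 12
done. lo=7 hi=7; data=1 2 3 7 9 10 8 11 14 13 12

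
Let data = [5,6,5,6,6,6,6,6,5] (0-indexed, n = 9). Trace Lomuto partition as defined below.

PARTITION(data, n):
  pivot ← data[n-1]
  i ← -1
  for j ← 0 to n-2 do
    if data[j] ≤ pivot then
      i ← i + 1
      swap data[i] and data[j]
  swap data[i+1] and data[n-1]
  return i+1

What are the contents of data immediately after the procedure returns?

pivot = data[8] = 5; i = -1
j=0: data[0]=5 ≤ 5 → i=0, swap data[0],data[0] (no change) → [5,6,5,6,6,6,6,6,5]
j=1: data[1]=6 > 5 → no swap
j=2: data[2]=5 ≤ 5 → i=1, swap data[1],data[2] → [5,5,6,6,6,6,6,6,5]
j=3: data[3]=6 > 5 → no swap
j=4: data[4]=6 > 5 → no swap
j=5: data[5]=6 > 5 → no swap
j=6: data[6]=6 > 5 → no swap
j=7: data[7]=6 > 5 → no swap
final swap data[2],data[8] → [5,5,5,6,6,6,6,6,6]; return 2

[5,5,5,6,6,6,6,6,6]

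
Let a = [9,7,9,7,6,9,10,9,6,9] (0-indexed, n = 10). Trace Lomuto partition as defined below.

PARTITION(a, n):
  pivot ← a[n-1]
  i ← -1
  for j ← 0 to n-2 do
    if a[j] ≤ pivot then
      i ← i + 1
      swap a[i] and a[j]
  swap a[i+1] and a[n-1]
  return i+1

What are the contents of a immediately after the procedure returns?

[9,7,9,7,6,9,9,6,9,10]

pivot=9, i=-1
j=0: 9≤9, i=0, swap(0,0) ⇒ [9,7,9,7,6,9,10,9,6,9]
j=1: 7≤9, i=1, swap(1,1) ⇒ [9,7,9,7,6,9,10,9,6,9]
j=2: 9≤9, i=2, swap(2,2) ⇒ [9,7,9,7,6,9,10,9,6,9]
j=3: 7≤9, i=3, swap(3,3) ⇒ [9,7,9,7,6,9,10,9,6,9]
j=4: 6≤9, i=4, swap(4,4) ⇒ [9,7,9,7,6,9,10,9,6,9]
j=5: 9≤9, i=5, swap(5,5) ⇒ [9,7,9,7,6,9,10,9,6,9]
j=6: 10>9, skip
j=7: 9≤9, i=6, swap(6,7) ⇒ [9,7,9,7,6,9,9,10,6,9]
j=8: 6≤9, i=7, swap(7,8) ⇒ [9,7,9,7,6,9,9,6,10,9]
swap(8,9) ⇒ [9,7,9,7,6,9,9,6,9,10]; return 8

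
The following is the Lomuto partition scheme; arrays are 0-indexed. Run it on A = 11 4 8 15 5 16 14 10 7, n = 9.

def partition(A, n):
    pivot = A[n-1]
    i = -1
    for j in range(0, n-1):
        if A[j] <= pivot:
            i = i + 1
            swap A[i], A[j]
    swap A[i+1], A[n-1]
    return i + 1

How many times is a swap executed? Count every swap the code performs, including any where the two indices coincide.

pivot = A[8] = 7; i = -1
j=0: A[0]=11 > 7 → no swap
j=1: A[1]=4 ≤ 7 → i=0, swap A[0],A[1] → 4 11 8 15 5 16 14 10 7
j=2: A[2]=8 > 7 → no swap
j=3: A[3]=15 > 7 → no swap
j=4: A[4]=5 ≤ 7 → i=1, swap A[1],A[4] → 4 5 8 15 11 16 14 10 7
j=5: A[5]=16 > 7 → no swap
j=6: A[6]=14 > 7 → no swap
j=7: A[7]=10 > 7 → no swap
final swap A[2],A[8] → 4 5 7 15 11 16 14 10 8; return 2

3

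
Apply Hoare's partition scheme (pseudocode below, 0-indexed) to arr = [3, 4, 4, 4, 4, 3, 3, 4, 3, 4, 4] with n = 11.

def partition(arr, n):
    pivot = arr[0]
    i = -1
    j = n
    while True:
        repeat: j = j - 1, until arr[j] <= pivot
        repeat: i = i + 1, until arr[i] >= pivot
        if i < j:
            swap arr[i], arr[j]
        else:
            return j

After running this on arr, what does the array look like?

pivot=3
j stops at 8 (3), i stops at 0 (3); swap ⇒ [3, 4, 4, 4, 4, 3, 3, 4, 3, 4, 4]
j stops at 6 (3), i stops at 1 (4); swap ⇒ [3, 3, 4, 4, 4, 3, 4, 4, 3, 4, 4]
j stops at 5 (3), i stops at 2 (4); swap ⇒ [3, 3, 3, 4, 4, 4, 4, 4, 3, 4, 4]
j stops at 2, i stops at 3; i≥j ⇒ return 2. arr=[3, 3, 3, 4, 4, 4, 4, 4, 3, 4, 4]

[3, 3, 3, 4, 4, 4, 4, 4, 3, 4, 4]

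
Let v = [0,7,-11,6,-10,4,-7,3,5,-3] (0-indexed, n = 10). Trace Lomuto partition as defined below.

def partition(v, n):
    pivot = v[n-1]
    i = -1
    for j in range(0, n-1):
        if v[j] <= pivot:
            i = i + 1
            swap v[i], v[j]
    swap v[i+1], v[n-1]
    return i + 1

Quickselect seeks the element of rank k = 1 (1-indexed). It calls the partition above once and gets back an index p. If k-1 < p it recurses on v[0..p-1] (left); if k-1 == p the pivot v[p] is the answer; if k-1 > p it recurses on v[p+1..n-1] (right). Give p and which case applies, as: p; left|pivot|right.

pivot=-3, i=-1
j=0: 0>-3, skip
j=1: 7>-3, skip
j=2: -11≤-3, i=0, swap(0,2) ⇒ [-11,7,0,6,-10,4,-7,3,5,-3]
j=3: 6>-3, skip
j=4: -10≤-3, i=1, swap(1,4) ⇒ [-11,-10,0,6,7,4,-7,3,5,-3]
j=5: 4>-3, skip
j=6: -7≤-3, i=2, swap(2,6) ⇒ [-11,-10,-7,6,7,4,0,3,5,-3]
j=7: 3>-3, skip
j=8: 5>-3, skip
swap(3,9) ⇒ [-11,-10,-7,-3,7,4,0,3,5,6]; return 3
p = 3; k-1 = 0 < 3 ⇒ left

3; left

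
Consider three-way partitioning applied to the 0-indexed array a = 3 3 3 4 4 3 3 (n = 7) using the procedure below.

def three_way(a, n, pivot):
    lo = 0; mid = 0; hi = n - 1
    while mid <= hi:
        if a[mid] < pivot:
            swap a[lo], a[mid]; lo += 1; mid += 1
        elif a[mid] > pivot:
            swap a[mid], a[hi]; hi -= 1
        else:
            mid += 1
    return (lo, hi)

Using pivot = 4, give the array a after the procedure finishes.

lo=0 mid=0 hi=6
3<4: swap(0,0), lo=1 mid=1 ⇒ 3 3 3 4 4 3 3
3<4: swap(1,1), lo=2 mid=2 ⇒ 3 3 3 4 4 3 3
3<4: swap(2,2), lo=3 mid=3 ⇒ 3 3 3 4 4 3 3
4=4: mid=4
4=4: mid=5
3<4: swap(3,5), lo=4 mid=6 ⇒ 3 3 3 3 4 4 3
3<4: swap(4,6), lo=5 mid=7 ⇒ 3 3 3 3 3 4 4
done. lo=5 hi=6; a=3 3 3 3 3 4 4

3 3 3 3 3 4 4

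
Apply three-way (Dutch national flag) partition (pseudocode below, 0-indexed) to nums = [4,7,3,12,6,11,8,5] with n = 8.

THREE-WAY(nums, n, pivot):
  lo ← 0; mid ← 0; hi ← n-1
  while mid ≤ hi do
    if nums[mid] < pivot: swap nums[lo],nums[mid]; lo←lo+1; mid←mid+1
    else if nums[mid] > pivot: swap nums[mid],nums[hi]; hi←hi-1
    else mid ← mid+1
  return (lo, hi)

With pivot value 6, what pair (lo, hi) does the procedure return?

(3, 3)

lo=0 mid=0 hi=7
4<6: swap(0,0), lo=1 mid=1 ⇒ [4,7,3,12,6,11,8,5]
7>6: swap(1,7), hi=6 ⇒ [4,5,3,12,6,11,8,7]
5<6: swap(1,1), lo=2 mid=2 ⇒ [4,5,3,12,6,11,8,7]
3<6: swap(2,2), lo=3 mid=3 ⇒ [4,5,3,12,6,11,8,7]
12>6: swap(3,6), hi=5 ⇒ [4,5,3,8,6,11,12,7]
8>6: swap(3,5), hi=4 ⇒ [4,5,3,11,6,8,12,7]
11>6: swap(3,4), hi=3 ⇒ [4,5,3,6,11,8,12,7]
6=6: mid=4
done. lo=3 hi=3; nums=[4,5,3,6,11,8,12,7]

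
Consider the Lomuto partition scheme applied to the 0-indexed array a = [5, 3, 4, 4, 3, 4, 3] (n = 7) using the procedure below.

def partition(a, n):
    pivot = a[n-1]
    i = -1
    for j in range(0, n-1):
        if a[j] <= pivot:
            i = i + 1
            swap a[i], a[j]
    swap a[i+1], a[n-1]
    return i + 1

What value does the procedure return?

pivot = a[6] = 3; i = -1
j=0: a[0]=5 > 3 → no swap
j=1: a[1]=3 ≤ 3 → i=0, swap a[0],a[1] → [3, 5, 4, 4, 3, 4, 3]
j=2: a[2]=4 > 3 → no swap
j=3: a[3]=4 > 3 → no swap
j=4: a[4]=3 ≤ 3 → i=1, swap a[1],a[4] → [3, 3, 4, 4, 5, 4, 3]
j=5: a[5]=4 > 3 → no swap
final swap a[2],a[6] → [3, 3, 3, 4, 5, 4, 4]; return 2

2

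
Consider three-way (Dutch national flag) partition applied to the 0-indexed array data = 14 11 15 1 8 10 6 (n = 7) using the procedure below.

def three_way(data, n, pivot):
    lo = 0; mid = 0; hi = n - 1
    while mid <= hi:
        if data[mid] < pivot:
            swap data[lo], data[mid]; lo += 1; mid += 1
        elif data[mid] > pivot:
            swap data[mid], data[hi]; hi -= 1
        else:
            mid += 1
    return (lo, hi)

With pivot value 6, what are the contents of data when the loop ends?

1 6 15 8 10 11 14

pivot = 6; lo=0, mid=0, hi=6
data[mid]=14>6: swap data[0],data[6]; hi=5 → 6 11 15 1 8 10 14
data[mid]=6=6: mid=1
data[mid]=11>6: swap data[1],data[5]; hi=4 → 6 10 15 1 8 11 14
data[mid]=10>6: swap data[1],data[4]; hi=3 → 6 8 15 1 10 11 14
data[mid]=8>6: swap data[1],data[3]; hi=2 → 6 1 15 8 10 11 14
data[mid]=1<6: swap data[0],data[1]; lo=1,mid=2 → 1 6 15 8 10 11 14
data[mid]=15>6: swap data[2],data[2]; hi=1 → 1 6 15 8 10 11 14
end: lo=1, hi=1; data = 1 6 15 8 10 11 14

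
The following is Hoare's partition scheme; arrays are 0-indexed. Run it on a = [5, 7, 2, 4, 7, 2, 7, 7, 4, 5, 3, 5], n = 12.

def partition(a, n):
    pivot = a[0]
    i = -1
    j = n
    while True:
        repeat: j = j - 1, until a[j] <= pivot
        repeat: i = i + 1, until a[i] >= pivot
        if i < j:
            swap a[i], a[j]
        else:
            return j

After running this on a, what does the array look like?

pivot = a[0] = 5; i = -1, j = 12
j→11 (a[11]=5≤5), i→0 (a[0]=5≥5); i<j, swap → [5, 7, 2, 4, 7, 2, 7, 7, 4, 5, 3, 5]
j→10 (a[10]=3≤5), i→1 (a[1]=7≥5); i<j, swap → [5, 3, 2, 4, 7, 2, 7, 7, 4, 5, 7, 5]
j→9 (a[9]=5≤5), i→4 (a[4]=7≥5); i<j, swap → [5, 3, 2, 4, 5, 2, 7, 7, 4, 7, 7, 5]
j→8 (a[8]=4≤5), i→6 (a[6]=7≥5); i<j, swap → [5, 3, 2, 4, 5, 2, 4, 7, 7, 7, 7, 5]
j→6, i→7; i≥j, return j=6. a = [5, 3, 2, 4, 5, 2, 4, 7, 7, 7, 7, 5]

[5, 3, 2, 4, 5, 2, 4, 7, 7, 7, 7, 5]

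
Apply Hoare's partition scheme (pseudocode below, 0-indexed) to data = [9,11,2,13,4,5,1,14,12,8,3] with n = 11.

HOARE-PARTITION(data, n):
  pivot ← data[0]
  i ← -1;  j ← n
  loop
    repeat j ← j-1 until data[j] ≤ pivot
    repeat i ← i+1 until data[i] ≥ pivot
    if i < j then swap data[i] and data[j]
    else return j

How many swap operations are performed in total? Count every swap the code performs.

3

pivot = data[0] = 9; i = -1, j = 11
j→10 (data[10]=3≤9), i→0 (data[0]=9≥9); i<j, swap → [3,11,2,13,4,5,1,14,12,8,9]
j→9 (data[9]=8≤9), i→1 (data[1]=11≥9); i<j, swap → [3,8,2,13,4,5,1,14,12,11,9]
j→6 (data[6]=1≤9), i→3 (data[3]=13≥9); i<j, swap → [3,8,2,1,4,5,13,14,12,11,9]
j→5, i→6; i≥j, return j=5. data = [3,8,2,1,4,5,13,14,12,11,9]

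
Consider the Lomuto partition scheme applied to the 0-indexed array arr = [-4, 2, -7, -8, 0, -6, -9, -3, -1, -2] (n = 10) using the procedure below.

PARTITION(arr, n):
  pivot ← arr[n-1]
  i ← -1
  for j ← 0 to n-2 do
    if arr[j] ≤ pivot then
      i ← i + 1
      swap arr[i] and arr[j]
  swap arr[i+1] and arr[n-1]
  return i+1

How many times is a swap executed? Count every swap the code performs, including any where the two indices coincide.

7

pivot=-2, i=-1
j=0: -4≤-2, i=0, swap(0,0) ⇒ [-4, 2, -7, -8, 0, -6, -9, -3, -1, -2]
j=1: 2>-2, skip
j=2: -7≤-2, i=1, swap(1,2) ⇒ [-4, -7, 2, -8, 0, -6, -9, -3, -1, -2]
j=3: -8≤-2, i=2, swap(2,3) ⇒ [-4, -7, -8, 2, 0, -6, -9, -3, -1, -2]
j=4: 0>-2, skip
j=5: -6≤-2, i=3, swap(3,5) ⇒ [-4, -7, -8, -6, 0, 2, -9, -3, -1, -2]
j=6: -9≤-2, i=4, swap(4,6) ⇒ [-4, -7, -8, -6, -9, 2, 0, -3, -1, -2]
j=7: -3≤-2, i=5, swap(5,7) ⇒ [-4, -7, -8, -6, -9, -3, 0, 2, -1, -2]
j=8: -1>-2, skip
swap(6,9) ⇒ [-4, -7, -8, -6, -9, -3, -2, 2, -1, 0]; return 6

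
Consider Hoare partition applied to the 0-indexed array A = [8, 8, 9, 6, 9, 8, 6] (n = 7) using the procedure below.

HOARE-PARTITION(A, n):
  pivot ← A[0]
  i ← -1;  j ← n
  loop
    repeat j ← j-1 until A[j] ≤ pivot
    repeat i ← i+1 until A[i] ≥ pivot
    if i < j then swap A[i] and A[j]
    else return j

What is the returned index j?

pivot=8
j stops at 6 (6), i stops at 0 (8); swap ⇒ [6, 8, 9, 6, 9, 8, 8]
j stops at 5 (8), i stops at 1 (8); swap ⇒ [6, 8, 9, 6, 9, 8, 8]
j stops at 3 (6), i stops at 2 (9); swap ⇒ [6, 8, 6, 9, 9, 8, 8]
j stops at 2, i stops at 3; i≥j ⇒ return 2. A=[6, 8, 6, 9, 9, 8, 8]

2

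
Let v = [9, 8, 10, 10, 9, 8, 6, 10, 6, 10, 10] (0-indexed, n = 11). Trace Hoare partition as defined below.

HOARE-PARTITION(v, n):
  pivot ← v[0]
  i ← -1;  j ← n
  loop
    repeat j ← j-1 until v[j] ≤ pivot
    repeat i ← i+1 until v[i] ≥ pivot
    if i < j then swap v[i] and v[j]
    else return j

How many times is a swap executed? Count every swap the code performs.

3

pivot = v[0] = 9; i = -1, j = 11
j→8 (v[8]=6≤9), i→0 (v[0]=9≥9); i<j, swap → [6, 8, 10, 10, 9, 8, 6, 10, 9, 10, 10]
j→6 (v[6]=6≤9), i→2 (v[2]=10≥9); i<j, swap → [6, 8, 6, 10, 9, 8, 10, 10, 9, 10, 10]
j→5 (v[5]=8≤9), i→3 (v[3]=10≥9); i<j, swap → [6, 8, 6, 8, 9, 10, 10, 10, 9, 10, 10]
j→4, i→4; i≥j, return j=4. v = [6, 8, 6, 8, 9, 10, 10, 10, 9, 10, 10]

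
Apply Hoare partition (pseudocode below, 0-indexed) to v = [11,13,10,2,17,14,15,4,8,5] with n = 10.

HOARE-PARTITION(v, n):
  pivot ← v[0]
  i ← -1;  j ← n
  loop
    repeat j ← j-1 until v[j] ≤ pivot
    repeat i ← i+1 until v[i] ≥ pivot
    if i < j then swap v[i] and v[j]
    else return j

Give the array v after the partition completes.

[5,8,10,2,4,14,15,17,13,11]

pivot = v[0] = 11; i = -1, j = 10
j→9 (v[9]=5≤11), i→0 (v[0]=11≥11); i<j, swap → [5,13,10,2,17,14,15,4,8,11]
j→8 (v[8]=8≤11), i→1 (v[1]=13≥11); i<j, swap → [5,8,10,2,17,14,15,4,13,11]
j→7 (v[7]=4≤11), i→4 (v[4]=17≥11); i<j, swap → [5,8,10,2,4,14,15,17,13,11]
j→4, i→5; i≥j, return j=4. v = [5,8,10,2,4,14,15,17,13,11]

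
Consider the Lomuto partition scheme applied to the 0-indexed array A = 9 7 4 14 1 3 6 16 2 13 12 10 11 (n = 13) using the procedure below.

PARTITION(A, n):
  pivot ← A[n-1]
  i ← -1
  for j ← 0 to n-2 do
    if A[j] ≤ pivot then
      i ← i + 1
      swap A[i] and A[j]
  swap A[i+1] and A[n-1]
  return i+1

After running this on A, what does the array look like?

pivot=11, i=-1
j=0: 9≤11, i=0, swap(0,0) ⇒ 9 7 4 14 1 3 6 16 2 13 12 10 11
j=1: 7≤11, i=1, swap(1,1) ⇒ 9 7 4 14 1 3 6 16 2 13 12 10 11
j=2: 4≤11, i=2, swap(2,2) ⇒ 9 7 4 14 1 3 6 16 2 13 12 10 11
j=3: 14>11, skip
j=4: 1≤11, i=3, swap(3,4) ⇒ 9 7 4 1 14 3 6 16 2 13 12 10 11
j=5: 3≤11, i=4, swap(4,5) ⇒ 9 7 4 1 3 14 6 16 2 13 12 10 11
j=6: 6≤11, i=5, swap(5,6) ⇒ 9 7 4 1 3 6 14 16 2 13 12 10 11
j=7: 16>11, skip
j=8: 2≤11, i=6, swap(6,8) ⇒ 9 7 4 1 3 6 2 16 14 13 12 10 11
j=9: 13>11, skip
j=10: 12>11, skip
j=11: 10≤11, i=7, swap(7,11) ⇒ 9 7 4 1 3 6 2 10 14 13 12 16 11
swap(8,12) ⇒ 9 7 4 1 3 6 2 10 11 13 12 16 14; return 8

9 7 4 1 3 6 2 10 11 13 12 16 14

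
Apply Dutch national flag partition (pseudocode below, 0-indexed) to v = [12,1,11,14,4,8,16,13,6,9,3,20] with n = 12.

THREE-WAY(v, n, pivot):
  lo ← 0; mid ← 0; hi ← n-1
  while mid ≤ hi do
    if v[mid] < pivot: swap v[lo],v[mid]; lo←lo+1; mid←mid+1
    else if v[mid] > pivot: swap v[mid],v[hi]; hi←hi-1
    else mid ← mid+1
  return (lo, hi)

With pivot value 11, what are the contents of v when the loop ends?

[3,1,9,4,8,6,11,13,16,14,20,12]

pivot = 11; lo=0, mid=0, hi=11
v[mid]=12>11: swap v[0],v[11]; hi=10 → [20,1,11,14,4,8,16,13,6,9,3,12]
v[mid]=20>11: swap v[0],v[10]; hi=9 → [3,1,11,14,4,8,16,13,6,9,20,12]
v[mid]=3<11: swap v[0],v[0]; lo=1,mid=1 → [3,1,11,14,4,8,16,13,6,9,20,12]
v[mid]=1<11: swap v[1],v[1]; lo=2,mid=2 → [3,1,11,14,4,8,16,13,6,9,20,12]
v[mid]=11=11: mid=3
v[mid]=14>11: swap v[3],v[9]; hi=8 → [3,1,11,9,4,8,16,13,6,14,20,12]
v[mid]=9<11: swap v[2],v[3]; lo=3,mid=4 → [3,1,9,11,4,8,16,13,6,14,20,12]
v[mid]=4<11: swap v[3],v[4]; lo=4,mid=5 → [3,1,9,4,11,8,16,13,6,14,20,12]
v[mid]=8<11: swap v[4],v[5]; lo=5,mid=6 → [3,1,9,4,8,11,16,13,6,14,20,12]
v[mid]=16>11: swap v[6],v[8]; hi=7 → [3,1,9,4,8,11,6,13,16,14,20,12]
v[mid]=6<11: swap v[5],v[6]; lo=6,mid=7 → [3,1,9,4,8,6,11,13,16,14,20,12]
v[mid]=13>11: swap v[7],v[7]; hi=6 → [3,1,9,4,8,6,11,13,16,14,20,12]
end: lo=6, hi=6; v = [3,1,9,4,8,6,11,13,16,14,20,12]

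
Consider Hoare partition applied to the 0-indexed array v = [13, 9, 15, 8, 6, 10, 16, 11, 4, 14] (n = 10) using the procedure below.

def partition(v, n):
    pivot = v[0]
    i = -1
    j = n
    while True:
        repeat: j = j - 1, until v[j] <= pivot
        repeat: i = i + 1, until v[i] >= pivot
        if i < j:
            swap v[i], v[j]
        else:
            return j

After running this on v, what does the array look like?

pivot = v[0] = 13; i = -1, j = 10
j→8 (v[8]=4≤13), i→0 (v[0]=13≥13); i<j, swap → [4, 9, 15, 8, 6, 10, 16, 11, 13, 14]
j→7 (v[7]=11≤13), i→2 (v[2]=15≥13); i<j, swap → [4, 9, 11, 8, 6, 10, 16, 15, 13, 14]
j→5, i→6; i≥j, return j=5. v = [4, 9, 11, 8, 6, 10, 16, 15, 13, 14]

[4, 9, 11, 8, 6, 10, 16, 15, 13, 14]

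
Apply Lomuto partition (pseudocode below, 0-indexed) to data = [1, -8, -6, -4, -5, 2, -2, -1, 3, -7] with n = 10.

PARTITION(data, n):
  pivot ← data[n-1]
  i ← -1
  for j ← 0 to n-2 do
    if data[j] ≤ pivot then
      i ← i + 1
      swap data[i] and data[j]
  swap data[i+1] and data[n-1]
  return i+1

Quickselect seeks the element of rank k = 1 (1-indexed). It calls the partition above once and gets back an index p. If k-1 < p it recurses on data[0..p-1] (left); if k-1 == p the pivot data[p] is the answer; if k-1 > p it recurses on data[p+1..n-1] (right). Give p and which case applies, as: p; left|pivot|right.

1; left

pivot = data[9] = -7; i = -1
j=0: data[0]=1 > -7 → no swap
j=1: data[1]=-8 ≤ -7 → i=0, swap data[0],data[1] → [-8, 1, -6, -4, -5, 2, -2, -1, 3, -7]
j=2: data[2]=-6 > -7 → no swap
j=3: data[3]=-4 > -7 → no swap
j=4: data[4]=-5 > -7 → no swap
j=5: data[5]=2 > -7 → no swap
j=6: data[6]=-2 > -7 → no swap
j=7: data[7]=-1 > -7 → no swap
j=8: data[8]=3 > -7 → no swap
final swap data[1],data[9] → [-8, -7, -6, -4, -5, 2, -2, -1, 3, 1]; return 1
p = 1; k-1 = 0 < 1 ⇒ left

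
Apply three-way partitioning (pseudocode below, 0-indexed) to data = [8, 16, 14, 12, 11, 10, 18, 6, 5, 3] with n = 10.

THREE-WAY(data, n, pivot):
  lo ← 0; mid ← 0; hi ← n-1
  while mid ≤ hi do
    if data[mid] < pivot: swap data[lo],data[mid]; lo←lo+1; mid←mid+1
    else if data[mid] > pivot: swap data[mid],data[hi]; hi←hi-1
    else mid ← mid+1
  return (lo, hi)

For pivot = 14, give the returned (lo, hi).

pivot = 14; lo=0, mid=0, hi=9
data[mid]=8<14: swap data[0],data[0]; lo=1,mid=1 → [8, 16, 14, 12, 11, 10, 18, 6, 5, 3]
data[mid]=16>14: swap data[1],data[9]; hi=8 → [8, 3, 14, 12, 11, 10, 18, 6, 5, 16]
data[mid]=3<14: swap data[1],data[1]; lo=2,mid=2 → [8, 3, 14, 12, 11, 10, 18, 6, 5, 16]
data[mid]=14=14: mid=3
data[mid]=12<14: swap data[2],data[3]; lo=3,mid=4 → [8, 3, 12, 14, 11, 10, 18, 6, 5, 16]
data[mid]=11<14: swap data[3],data[4]; lo=4,mid=5 → [8, 3, 12, 11, 14, 10, 18, 6, 5, 16]
data[mid]=10<14: swap data[4],data[5]; lo=5,mid=6 → [8, 3, 12, 11, 10, 14, 18, 6, 5, 16]
data[mid]=18>14: swap data[6],data[8]; hi=7 → [8, 3, 12, 11, 10, 14, 5, 6, 18, 16]
data[mid]=5<14: swap data[5],data[6]; lo=6,mid=7 → [8, 3, 12, 11, 10, 5, 14, 6, 18, 16]
data[mid]=6<14: swap data[6],data[7]; lo=7,mid=8 → [8, 3, 12, 11, 10, 5, 6, 14, 18, 16]
end: lo=7, hi=7; data = [8, 3, 12, 11, 10, 5, 6, 14, 18, 16]

(7, 7)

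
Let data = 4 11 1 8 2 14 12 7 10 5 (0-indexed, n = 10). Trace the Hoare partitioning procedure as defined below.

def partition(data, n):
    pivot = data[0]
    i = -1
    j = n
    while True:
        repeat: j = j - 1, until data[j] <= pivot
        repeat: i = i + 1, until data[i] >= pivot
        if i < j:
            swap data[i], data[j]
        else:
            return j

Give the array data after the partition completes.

pivot = data[0] = 4; i = -1, j = 10
j→4 (data[4]=2≤4), i→0 (data[0]=4≥4); i<j, swap → 2 11 1 8 4 14 12 7 10 5
j→2 (data[2]=1≤4), i→1 (data[1]=11≥4); i<j, swap → 2 1 11 8 4 14 12 7 10 5
j→1, i→2; i≥j, return j=1. data = 2 1 11 8 4 14 12 7 10 5

2 1 11 8 4 14 12 7 10 5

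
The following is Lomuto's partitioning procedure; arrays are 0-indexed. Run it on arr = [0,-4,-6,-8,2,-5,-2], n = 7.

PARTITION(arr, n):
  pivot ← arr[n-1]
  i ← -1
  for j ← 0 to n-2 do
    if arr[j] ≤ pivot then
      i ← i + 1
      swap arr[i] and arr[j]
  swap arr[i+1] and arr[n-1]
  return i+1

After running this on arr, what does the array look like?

[-4,-6,-8,-5,-2,0,2]

pivot=-2, i=-1
j=0: 0>-2, skip
j=1: -4≤-2, i=0, swap(0,1) ⇒ [-4,0,-6,-8,2,-5,-2]
j=2: -6≤-2, i=1, swap(1,2) ⇒ [-4,-6,0,-8,2,-5,-2]
j=3: -8≤-2, i=2, swap(2,3) ⇒ [-4,-6,-8,0,2,-5,-2]
j=4: 2>-2, skip
j=5: -5≤-2, i=3, swap(3,5) ⇒ [-4,-6,-8,-5,2,0,-2]
swap(4,6) ⇒ [-4,-6,-8,-5,-2,0,2]; return 4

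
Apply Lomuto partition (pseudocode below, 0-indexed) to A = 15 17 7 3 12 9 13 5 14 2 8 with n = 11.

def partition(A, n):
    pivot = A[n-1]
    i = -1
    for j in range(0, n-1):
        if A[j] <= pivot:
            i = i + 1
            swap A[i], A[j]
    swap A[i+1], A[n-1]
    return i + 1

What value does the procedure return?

4

pivot = A[10] = 8; i = -1
j=0: A[0]=15 > 8 → no swap
j=1: A[1]=17 > 8 → no swap
j=2: A[2]=7 ≤ 8 → i=0, swap A[0],A[2] → 7 17 15 3 12 9 13 5 14 2 8
j=3: A[3]=3 ≤ 8 → i=1, swap A[1],A[3] → 7 3 15 17 12 9 13 5 14 2 8
j=4: A[4]=12 > 8 → no swap
j=5: A[5]=9 > 8 → no swap
j=6: A[6]=13 > 8 → no swap
j=7: A[7]=5 ≤ 8 → i=2, swap A[2],A[7] → 7 3 5 17 12 9 13 15 14 2 8
j=8: A[8]=14 > 8 → no swap
j=9: A[9]=2 ≤ 8 → i=3, swap A[3],A[9] → 7 3 5 2 12 9 13 15 14 17 8
final swap A[4],A[10] → 7 3 5 2 8 9 13 15 14 17 12; return 4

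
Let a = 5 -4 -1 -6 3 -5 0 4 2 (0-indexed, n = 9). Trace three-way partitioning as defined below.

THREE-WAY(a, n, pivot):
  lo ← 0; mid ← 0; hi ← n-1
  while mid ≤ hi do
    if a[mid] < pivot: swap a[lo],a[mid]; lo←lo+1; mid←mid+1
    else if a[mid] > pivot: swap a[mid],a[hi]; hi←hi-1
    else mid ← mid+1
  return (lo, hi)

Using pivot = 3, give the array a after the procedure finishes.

pivot = 3; lo=0, mid=0, hi=8
a[mid]=5>3: swap a[0],a[8]; hi=7 → 2 -4 -1 -6 3 -5 0 4 5
a[mid]=2<3: swap a[0],a[0]; lo=1,mid=1 → 2 -4 -1 -6 3 -5 0 4 5
a[mid]=-4<3: swap a[1],a[1]; lo=2,mid=2 → 2 -4 -1 -6 3 -5 0 4 5
a[mid]=-1<3: swap a[2],a[2]; lo=3,mid=3 → 2 -4 -1 -6 3 -5 0 4 5
a[mid]=-6<3: swap a[3],a[3]; lo=4,mid=4 → 2 -4 -1 -6 3 -5 0 4 5
a[mid]=3=3: mid=5
a[mid]=-5<3: swap a[4],a[5]; lo=5,mid=6 → 2 -4 -1 -6 -5 3 0 4 5
a[mid]=0<3: swap a[5],a[6]; lo=6,mid=7 → 2 -4 -1 -6 -5 0 3 4 5
a[mid]=4>3: swap a[7],a[7]; hi=6 → 2 -4 -1 -6 -5 0 3 4 5
end: lo=6, hi=6; a = 2 -4 -1 -6 -5 0 3 4 5

2 -4 -1 -6 -5 0 3 4 5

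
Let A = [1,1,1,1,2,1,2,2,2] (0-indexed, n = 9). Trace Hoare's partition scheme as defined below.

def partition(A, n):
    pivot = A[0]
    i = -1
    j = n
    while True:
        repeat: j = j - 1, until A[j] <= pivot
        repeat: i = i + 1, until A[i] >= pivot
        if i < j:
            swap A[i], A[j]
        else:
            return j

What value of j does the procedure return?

2

pivot=1
j stops at 5 (1), i stops at 0 (1); swap ⇒ [1,1,1,1,2,1,2,2,2]
j stops at 3 (1), i stops at 1 (1); swap ⇒ [1,1,1,1,2,1,2,2,2]
j stops at 2, i stops at 2; i≥j ⇒ return 2. A=[1,1,1,1,2,1,2,2,2]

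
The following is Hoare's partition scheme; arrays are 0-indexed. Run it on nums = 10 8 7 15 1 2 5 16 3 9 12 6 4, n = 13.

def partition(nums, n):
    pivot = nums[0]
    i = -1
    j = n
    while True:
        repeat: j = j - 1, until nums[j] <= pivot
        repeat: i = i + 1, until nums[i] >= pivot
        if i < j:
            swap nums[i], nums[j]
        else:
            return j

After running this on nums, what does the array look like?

4 8 7 6 1 2 5 9 3 16 12 15 10

pivot = nums[0] = 10; i = -1, j = 13
j→12 (nums[12]=4≤10), i→0 (nums[0]=10≥10); i<j, swap → 4 8 7 15 1 2 5 16 3 9 12 6 10
j→11 (nums[11]=6≤10), i→3 (nums[3]=15≥10); i<j, swap → 4 8 7 6 1 2 5 16 3 9 12 15 10
j→9 (nums[9]=9≤10), i→7 (nums[7]=16≥10); i<j, swap → 4 8 7 6 1 2 5 9 3 16 12 15 10
j→8, i→9; i≥j, return j=8. nums = 4 8 7 6 1 2 5 9 3 16 12 15 10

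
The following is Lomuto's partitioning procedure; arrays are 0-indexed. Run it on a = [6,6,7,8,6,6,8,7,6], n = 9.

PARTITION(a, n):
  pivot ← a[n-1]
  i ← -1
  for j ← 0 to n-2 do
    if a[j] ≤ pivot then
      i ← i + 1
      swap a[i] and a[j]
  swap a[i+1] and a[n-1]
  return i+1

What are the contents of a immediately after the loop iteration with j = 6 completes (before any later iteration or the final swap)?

[6,6,6,6,7,8,8,7,6]

pivot = a[8] = 6; i = -1
j=0: a[0]=6 ≤ 6 → i=0, swap a[0],a[0] (no change) → [6,6,7,8,6,6,8,7,6]
j=1: a[1]=6 ≤ 6 → i=1, swap a[1],a[1] (no change) → [6,6,7,8,6,6,8,7,6]
j=2: a[2]=7 > 6 → no swap
j=3: a[3]=8 > 6 → no swap
j=4: a[4]=6 ≤ 6 → i=2, swap a[2],a[4] → [6,6,6,8,7,6,8,7,6]
j=5: a[5]=6 ≤ 6 → i=3, swap a[3],a[5] → [6,6,6,6,7,8,8,7,6]
j=6: a[6]=8 > 6 → no swap
(after j=6) a = [6,6,6,6,7,8,8,7,6]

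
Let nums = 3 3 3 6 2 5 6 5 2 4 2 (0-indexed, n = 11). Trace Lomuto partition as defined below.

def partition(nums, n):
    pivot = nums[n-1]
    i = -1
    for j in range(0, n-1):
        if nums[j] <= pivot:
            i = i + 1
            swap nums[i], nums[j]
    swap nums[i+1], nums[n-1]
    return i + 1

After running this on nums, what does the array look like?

2 2 2 6 3 5 6 5 3 4 3

pivot=2, i=-1
j=0: 3>2, skip
j=1: 3>2, skip
j=2: 3>2, skip
j=3: 6>2, skip
j=4: 2≤2, i=0, swap(0,4) ⇒ 2 3 3 6 3 5 6 5 2 4 2
j=5: 5>2, skip
j=6: 6>2, skip
j=7: 5>2, skip
j=8: 2≤2, i=1, swap(1,8) ⇒ 2 2 3 6 3 5 6 5 3 4 2
j=9: 4>2, skip
swap(2,10) ⇒ 2 2 2 6 3 5 6 5 3 4 3; return 2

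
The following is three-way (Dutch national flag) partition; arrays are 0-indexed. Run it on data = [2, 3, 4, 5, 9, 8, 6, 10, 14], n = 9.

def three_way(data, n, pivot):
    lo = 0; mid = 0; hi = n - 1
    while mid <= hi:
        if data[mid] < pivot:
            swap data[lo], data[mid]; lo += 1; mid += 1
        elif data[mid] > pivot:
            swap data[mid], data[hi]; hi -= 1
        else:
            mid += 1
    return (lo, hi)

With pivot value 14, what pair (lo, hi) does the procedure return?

(8, 8)

pivot = 14; lo=0, mid=0, hi=8
data[mid]=2<14: swap data[0],data[0]; lo=1,mid=1 → [2, 3, 4, 5, 9, 8, 6, 10, 14]
data[mid]=3<14: swap data[1],data[1]; lo=2,mid=2 → [2, 3, 4, 5, 9, 8, 6, 10, 14]
data[mid]=4<14: swap data[2],data[2]; lo=3,mid=3 → [2, 3, 4, 5, 9, 8, 6, 10, 14]
data[mid]=5<14: swap data[3],data[3]; lo=4,mid=4 → [2, 3, 4, 5, 9, 8, 6, 10, 14]
data[mid]=9<14: swap data[4],data[4]; lo=5,mid=5 → [2, 3, 4, 5, 9, 8, 6, 10, 14]
data[mid]=8<14: swap data[5],data[5]; lo=6,mid=6 → [2, 3, 4, 5, 9, 8, 6, 10, 14]
data[mid]=6<14: swap data[6],data[6]; lo=7,mid=7 → [2, 3, 4, 5, 9, 8, 6, 10, 14]
data[mid]=10<14: swap data[7],data[7]; lo=8,mid=8 → [2, 3, 4, 5, 9, 8, 6, 10, 14]
data[mid]=14=14: mid=9
end: lo=8, hi=8; data = [2, 3, 4, 5, 9, 8, 6, 10, 14]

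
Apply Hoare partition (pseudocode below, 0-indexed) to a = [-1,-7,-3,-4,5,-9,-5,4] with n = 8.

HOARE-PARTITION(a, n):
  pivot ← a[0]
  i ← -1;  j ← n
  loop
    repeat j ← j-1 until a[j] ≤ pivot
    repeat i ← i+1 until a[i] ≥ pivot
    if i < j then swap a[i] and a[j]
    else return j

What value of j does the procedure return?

pivot = a[0] = -1; i = -1, j = 8
j→6 (a[6]=-5≤-1), i→0 (a[0]=-1≥-1); i<j, swap → [-5,-7,-3,-4,5,-9,-1,4]
j→5 (a[5]=-9≤-1), i→4 (a[4]=5≥-1); i<j, swap → [-5,-7,-3,-4,-9,5,-1,4]
j→4, i→5; i≥j, return j=4. a = [-5,-7,-3,-4,-9,5,-1,4]

4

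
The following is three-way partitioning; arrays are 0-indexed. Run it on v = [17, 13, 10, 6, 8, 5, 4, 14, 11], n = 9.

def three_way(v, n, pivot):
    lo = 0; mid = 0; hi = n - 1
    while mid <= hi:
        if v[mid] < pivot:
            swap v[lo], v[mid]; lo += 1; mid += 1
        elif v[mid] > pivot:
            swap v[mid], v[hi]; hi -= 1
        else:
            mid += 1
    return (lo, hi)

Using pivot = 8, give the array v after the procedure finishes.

pivot = 8; lo=0, mid=0, hi=8
v[mid]=17>8: swap v[0],v[8]; hi=7 → [11, 13, 10, 6, 8, 5, 4, 14, 17]
v[mid]=11>8: swap v[0],v[7]; hi=6 → [14, 13, 10, 6, 8, 5, 4, 11, 17]
v[mid]=14>8: swap v[0],v[6]; hi=5 → [4, 13, 10, 6, 8, 5, 14, 11, 17]
v[mid]=4<8: swap v[0],v[0]; lo=1,mid=1 → [4, 13, 10, 6, 8, 5, 14, 11, 17]
v[mid]=13>8: swap v[1],v[5]; hi=4 → [4, 5, 10, 6, 8, 13, 14, 11, 17]
v[mid]=5<8: swap v[1],v[1]; lo=2,mid=2 → [4, 5, 10, 6, 8, 13, 14, 11, 17]
v[mid]=10>8: swap v[2],v[4]; hi=3 → [4, 5, 8, 6, 10, 13, 14, 11, 17]
v[mid]=8=8: mid=3
v[mid]=6<8: swap v[2],v[3]; lo=3,mid=4 → [4, 5, 6, 8, 10, 13, 14, 11, 17]
end: lo=3, hi=3; v = [4, 5, 6, 8, 10, 13, 14, 11, 17]

[4, 5, 6, 8, 10, 13, 14, 11, 17]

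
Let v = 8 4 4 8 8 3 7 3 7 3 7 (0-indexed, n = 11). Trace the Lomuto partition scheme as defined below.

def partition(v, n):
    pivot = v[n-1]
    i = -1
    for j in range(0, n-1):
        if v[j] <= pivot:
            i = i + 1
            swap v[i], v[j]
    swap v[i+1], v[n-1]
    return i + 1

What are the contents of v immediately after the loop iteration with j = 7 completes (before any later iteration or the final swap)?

pivot = v[10] = 7; i = -1
j=0: v[0]=8 > 7 → no swap
j=1: v[1]=4 ≤ 7 → i=0, swap v[0],v[1] → 4 8 4 8 8 3 7 3 7 3 7
j=2: v[2]=4 ≤ 7 → i=1, swap v[1],v[2] → 4 4 8 8 8 3 7 3 7 3 7
j=3: v[3]=8 > 7 → no swap
j=4: v[4]=8 > 7 → no swap
j=5: v[5]=3 ≤ 7 → i=2, swap v[2],v[5] → 4 4 3 8 8 8 7 3 7 3 7
j=6: v[6]=7 ≤ 7 → i=3, swap v[3],v[6] → 4 4 3 7 8 8 8 3 7 3 7
j=7: v[7]=3 ≤ 7 → i=4, swap v[4],v[7] → 4 4 3 7 3 8 8 8 7 3 7
(after j=7) v = 4 4 3 7 3 8 8 8 7 3 7

4 4 3 7 3 8 8 8 7 3 7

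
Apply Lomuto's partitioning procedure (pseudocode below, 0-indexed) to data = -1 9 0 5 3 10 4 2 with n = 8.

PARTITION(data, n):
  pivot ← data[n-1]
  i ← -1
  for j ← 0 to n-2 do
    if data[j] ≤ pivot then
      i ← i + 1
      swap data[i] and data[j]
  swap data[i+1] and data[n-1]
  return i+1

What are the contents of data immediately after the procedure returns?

-1 0 2 5 3 10 4 9

pivot = data[7] = 2; i = -1
j=0: data[0]=-1 ≤ 2 → i=0, swap data[0],data[0] (no change) → -1 9 0 5 3 10 4 2
j=1: data[1]=9 > 2 → no swap
j=2: data[2]=0 ≤ 2 → i=1, swap data[1],data[2] → -1 0 9 5 3 10 4 2
j=3: data[3]=5 > 2 → no swap
j=4: data[4]=3 > 2 → no swap
j=5: data[5]=10 > 2 → no swap
j=6: data[6]=4 > 2 → no swap
final swap data[2],data[7] → -1 0 2 5 3 10 4 9; return 2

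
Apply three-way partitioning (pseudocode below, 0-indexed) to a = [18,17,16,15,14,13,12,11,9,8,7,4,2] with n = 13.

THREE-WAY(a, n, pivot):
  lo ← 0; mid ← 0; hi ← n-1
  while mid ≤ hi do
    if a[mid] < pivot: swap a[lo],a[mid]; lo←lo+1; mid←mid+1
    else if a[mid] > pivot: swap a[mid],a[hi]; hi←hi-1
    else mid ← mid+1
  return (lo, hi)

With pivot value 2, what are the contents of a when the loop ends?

[2,16,15,14,13,12,11,9,8,7,4,17,18]

pivot = 2; lo=0, mid=0, hi=12
a[mid]=18>2: swap a[0],a[12]; hi=11 → [2,17,16,15,14,13,12,11,9,8,7,4,18]
a[mid]=2=2: mid=1
a[mid]=17>2: swap a[1],a[11]; hi=10 → [2,4,16,15,14,13,12,11,9,8,7,17,18]
a[mid]=4>2: swap a[1],a[10]; hi=9 → [2,7,16,15,14,13,12,11,9,8,4,17,18]
a[mid]=7>2: swap a[1],a[9]; hi=8 → [2,8,16,15,14,13,12,11,9,7,4,17,18]
a[mid]=8>2: swap a[1],a[8]; hi=7 → [2,9,16,15,14,13,12,11,8,7,4,17,18]
a[mid]=9>2: swap a[1],a[7]; hi=6 → [2,11,16,15,14,13,12,9,8,7,4,17,18]
a[mid]=11>2: swap a[1],a[6]; hi=5 → [2,12,16,15,14,13,11,9,8,7,4,17,18]
a[mid]=12>2: swap a[1],a[5]; hi=4 → [2,13,16,15,14,12,11,9,8,7,4,17,18]
a[mid]=13>2: swap a[1],a[4]; hi=3 → [2,14,16,15,13,12,11,9,8,7,4,17,18]
a[mid]=14>2: swap a[1],a[3]; hi=2 → [2,15,16,14,13,12,11,9,8,7,4,17,18]
a[mid]=15>2: swap a[1],a[2]; hi=1 → [2,16,15,14,13,12,11,9,8,7,4,17,18]
a[mid]=16>2: swap a[1],a[1]; hi=0 → [2,16,15,14,13,12,11,9,8,7,4,17,18]
end: lo=0, hi=0; a = [2,16,15,14,13,12,11,9,8,7,4,17,18]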